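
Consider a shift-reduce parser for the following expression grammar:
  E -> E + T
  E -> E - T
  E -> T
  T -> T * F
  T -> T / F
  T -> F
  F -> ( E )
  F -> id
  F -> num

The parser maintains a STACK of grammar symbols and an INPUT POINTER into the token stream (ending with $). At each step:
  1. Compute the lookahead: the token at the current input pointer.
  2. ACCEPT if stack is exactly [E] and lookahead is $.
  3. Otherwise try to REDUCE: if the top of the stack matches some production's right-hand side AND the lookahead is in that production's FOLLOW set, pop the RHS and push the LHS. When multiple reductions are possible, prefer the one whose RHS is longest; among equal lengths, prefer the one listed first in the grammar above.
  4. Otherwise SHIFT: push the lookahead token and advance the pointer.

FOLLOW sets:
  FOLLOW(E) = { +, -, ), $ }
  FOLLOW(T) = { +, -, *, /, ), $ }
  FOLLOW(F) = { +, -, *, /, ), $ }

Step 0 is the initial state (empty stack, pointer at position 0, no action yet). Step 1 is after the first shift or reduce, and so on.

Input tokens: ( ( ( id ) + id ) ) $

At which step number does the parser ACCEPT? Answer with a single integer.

Answer: 25

Derivation:
Step 1: shift (. Stack=[(] ptr=1 lookahead=( remaining=[( ( id ) + id ) ) $]
Step 2: shift (. Stack=[( (] ptr=2 lookahead=( remaining=[( id ) + id ) ) $]
Step 3: shift (. Stack=[( ( (] ptr=3 lookahead=id remaining=[id ) + id ) ) $]
Step 4: shift id. Stack=[( ( ( id] ptr=4 lookahead=) remaining=[) + id ) ) $]
Step 5: reduce F->id. Stack=[( ( ( F] ptr=4 lookahead=) remaining=[) + id ) ) $]
Step 6: reduce T->F. Stack=[( ( ( T] ptr=4 lookahead=) remaining=[) + id ) ) $]
Step 7: reduce E->T. Stack=[( ( ( E] ptr=4 lookahead=) remaining=[) + id ) ) $]
Step 8: shift ). Stack=[( ( ( E )] ptr=5 lookahead=+ remaining=[+ id ) ) $]
Step 9: reduce F->( E ). Stack=[( ( F] ptr=5 lookahead=+ remaining=[+ id ) ) $]
Step 10: reduce T->F. Stack=[( ( T] ptr=5 lookahead=+ remaining=[+ id ) ) $]
Step 11: reduce E->T. Stack=[( ( E] ptr=5 lookahead=+ remaining=[+ id ) ) $]
Step 12: shift +. Stack=[( ( E +] ptr=6 lookahead=id remaining=[id ) ) $]
Step 13: shift id. Stack=[( ( E + id] ptr=7 lookahead=) remaining=[) ) $]
Step 14: reduce F->id. Stack=[( ( E + F] ptr=7 lookahead=) remaining=[) ) $]
Step 15: reduce T->F. Stack=[( ( E + T] ptr=7 lookahead=) remaining=[) ) $]
Step 16: reduce E->E + T. Stack=[( ( E] ptr=7 lookahead=) remaining=[) ) $]
Step 17: shift ). Stack=[( ( E )] ptr=8 lookahead=) remaining=[) $]
Step 18: reduce F->( E ). Stack=[( F] ptr=8 lookahead=) remaining=[) $]
Step 19: reduce T->F. Stack=[( T] ptr=8 lookahead=) remaining=[) $]
Step 20: reduce E->T. Stack=[( E] ptr=8 lookahead=) remaining=[) $]
Step 21: shift ). Stack=[( E )] ptr=9 lookahead=$ remaining=[$]
Step 22: reduce F->( E ). Stack=[F] ptr=9 lookahead=$ remaining=[$]
Step 23: reduce T->F. Stack=[T] ptr=9 lookahead=$ remaining=[$]
Step 24: reduce E->T. Stack=[E] ptr=9 lookahead=$ remaining=[$]
Step 25: accept. Stack=[E] ptr=9 lookahead=$ remaining=[$]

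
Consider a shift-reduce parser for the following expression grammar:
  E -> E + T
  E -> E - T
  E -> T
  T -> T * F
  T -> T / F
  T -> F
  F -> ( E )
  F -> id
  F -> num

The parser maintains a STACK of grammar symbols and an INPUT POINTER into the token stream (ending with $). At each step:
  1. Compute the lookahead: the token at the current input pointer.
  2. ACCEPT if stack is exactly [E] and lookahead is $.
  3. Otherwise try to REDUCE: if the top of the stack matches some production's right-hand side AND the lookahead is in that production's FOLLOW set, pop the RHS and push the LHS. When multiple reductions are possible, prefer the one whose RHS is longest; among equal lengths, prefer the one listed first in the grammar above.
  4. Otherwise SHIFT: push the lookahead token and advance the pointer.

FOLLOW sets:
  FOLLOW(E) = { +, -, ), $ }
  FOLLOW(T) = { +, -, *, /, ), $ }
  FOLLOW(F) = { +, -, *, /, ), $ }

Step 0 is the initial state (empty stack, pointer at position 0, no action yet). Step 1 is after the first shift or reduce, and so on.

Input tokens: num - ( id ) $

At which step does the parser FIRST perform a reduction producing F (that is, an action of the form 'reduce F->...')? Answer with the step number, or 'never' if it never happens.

Step 1: shift num. Stack=[num] ptr=1 lookahead=- remaining=[- ( id ) $]
Step 2: reduce F->num. Stack=[F] ptr=1 lookahead=- remaining=[- ( id ) $]

Answer: 2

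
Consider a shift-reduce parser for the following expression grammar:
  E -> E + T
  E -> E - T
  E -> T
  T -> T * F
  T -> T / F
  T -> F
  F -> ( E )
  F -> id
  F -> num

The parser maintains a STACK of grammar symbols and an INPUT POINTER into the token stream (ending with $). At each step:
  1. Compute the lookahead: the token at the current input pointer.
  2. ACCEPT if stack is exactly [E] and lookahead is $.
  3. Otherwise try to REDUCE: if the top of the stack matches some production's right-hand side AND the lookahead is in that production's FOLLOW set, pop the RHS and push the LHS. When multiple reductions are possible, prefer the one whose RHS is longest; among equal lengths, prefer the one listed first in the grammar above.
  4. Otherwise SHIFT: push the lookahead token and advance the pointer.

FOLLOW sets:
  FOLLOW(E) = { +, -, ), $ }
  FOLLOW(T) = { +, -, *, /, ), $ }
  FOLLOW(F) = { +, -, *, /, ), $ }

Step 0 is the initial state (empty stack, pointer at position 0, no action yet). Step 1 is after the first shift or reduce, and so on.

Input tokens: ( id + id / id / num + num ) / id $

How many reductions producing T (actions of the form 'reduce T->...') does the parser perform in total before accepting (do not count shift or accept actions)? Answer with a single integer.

Step 1: shift (. Stack=[(] ptr=1 lookahead=id remaining=[id + id / id / num + num ) / id $]
Step 2: shift id. Stack=[( id] ptr=2 lookahead=+ remaining=[+ id / id / num + num ) / id $]
Step 3: reduce F->id. Stack=[( F] ptr=2 lookahead=+ remaining=[+ id / id / num + num ) / id $]
Step 4: reduce T->F. Stack=[( T] ptr=2 lookahead=+ remaining=[+ id / id / num + num ) / id $]
Step 5: reduce E->T. Stack=[( E] ptr=2 lookahead=+ remaining=[+ id / id / num + num ) / id $]
Step 6: shift +. Stack=[( E +] ptr=3 lookahead=id remaining=[id / id / num + num ) / id $]
Step 7: shift id. Stack=[( E + id] ptr=4 lookahead=/ remaining=[/ id / num + num ) / id $]
Step 8: reduce F->id. Stack=[( E + F] ptr=4 lookahead=/ remaining=[/ id / num + num ) / id $]
Step 9: reduce T->F. Stack=[( E + T] ptr=4 lookahead=/ remaining=[/ id / num + num ) / id $]
Step 10: shift /. Stack=[( E + T /] ptr=5 lookahead=id remaining=[id / num + num ) / id $]
Step 11: shift id. Stack=[( E + T / id] ptr=6 lookahead=/ remaining=[/ num + num ) / id $]
Step 12: reduce F->id. Stack=[( E + T / F] ptr=6 lookahead=/ remaining=[/ num + num ) / id $]
Step 13: reduce T->T / F. Stack=[( E + T] ptr=6 lookahead=/ remaining=[/ num + num ) / id $]
Step 14: shift /. Stack=[( E + T /] ptr=7 lookahead=num remaining=[num + num ) / id $]
Step 15: shift num. Stack=[( E + T / num] ptr=8 lookahead=+ remaining=[+ num ) / id $]
Step 16: reduce F->num. Stack=[( E + T / F] ptr=8 lookahead=+ remaining=[+ num ) / id $]
Step 17: reduce T->T / F. Stack=[( E + T] ptr=8 lookahead=+ remaining=[+ num ) / id $]
Step 18: reduce E->E + T. Stack=[( E] ptr=8 lookahead=+ remaining=[+ num ) / id $]
Step 19: shift +. Stack=[( E +] ptr=9 lookahead=num remaining=[num ) / id $]
Step 20: shift num. Stack=[( E + num] ptr=10 lookahead=) remaining=[) / id $]
Step 21: reduce F->num. Stack=[( E + F] ptr=10 lookahead=) remaining=[) / id $]
Step 22: reduce T->F. Stack=[( E + T] ptr=10 lookahead=) remaining=[) / id $]
Step 23: reduce E->E + T. Stack=[( E] ptr=10 lookahead=) remaining=[) / id $]
Step 24: shift ). Stack=[( E )] ptr=11 lookahead=/ remaining=[/ id $]
Step 25: reduce F->( E ). Stack=[F] ptr=11 lookahead=/ remaining=[/ id $]
Step 26: reduce T->F. Stack=[T] ptr=11 lookahead=/ remaining=[/ id $]
Step 27: shift /. Stack=[T /] ptr=12 lookahead=id remaining=[id $]
Step 28: shift id. Stack=[T / id] ptr=13 lookahead=$ remaining=[$]
Step 29: reduce F->id. Stack=[T / F] ptr=13 lookahead=$ remaining=[$]
Step 30: reduce T->T / F. Stack=[T] ptr=13 lookahead=$ remaining=[$]
Step 31: reduce E->T. Stack=[E] ptr=13 lookahead=$ remaining=[$]
Step 32: accept. Stack=[E] ptr=13 lookahead=$ remaining=[$]

Answer: 7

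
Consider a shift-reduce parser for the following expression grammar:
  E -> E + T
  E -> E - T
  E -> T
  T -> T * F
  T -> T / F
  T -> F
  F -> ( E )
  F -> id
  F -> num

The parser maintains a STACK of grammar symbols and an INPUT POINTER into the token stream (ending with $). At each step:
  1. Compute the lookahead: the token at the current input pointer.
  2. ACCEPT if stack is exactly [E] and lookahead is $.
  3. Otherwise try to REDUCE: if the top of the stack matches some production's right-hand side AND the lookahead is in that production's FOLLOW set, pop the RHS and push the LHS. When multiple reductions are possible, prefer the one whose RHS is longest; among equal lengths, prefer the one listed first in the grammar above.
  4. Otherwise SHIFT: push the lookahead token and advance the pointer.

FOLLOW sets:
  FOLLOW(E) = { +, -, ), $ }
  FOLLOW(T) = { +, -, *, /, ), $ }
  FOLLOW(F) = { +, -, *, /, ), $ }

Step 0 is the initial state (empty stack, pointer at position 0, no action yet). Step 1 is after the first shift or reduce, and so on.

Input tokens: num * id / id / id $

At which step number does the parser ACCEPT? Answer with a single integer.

Answer: 17

Derivation:
Step 1: shift num. Stack=[num] ptr=1 lookahead=* remaining=[* id / id / id $]
Step 2: reduce F->num. Stack=[F] ptr=1 lookahead=* remaining=[* id / id / id $]
Step 3: reduce T->F. Stack=[T] ptr=1 lookahead=* remaining=[* id / id / id $]
Step 4: shift *. Stack=[T *] ptr=2 lookahead=id remaining=[id / id / id $]
Step 5: shift id. Stack=[T * id] ptr=3 lookahead=/ remaining=[/ id / id $]
Step 6: reduce F->id. Stack=[T * F] ptr=3 lookahead=/ remaining=[/ id / id $]
Step 7: reduce T->T * F. Stack=[T] ptr=3 lookahead=/ remaining=[/ id / id $]
Step 8: shift /. Stack=[T /] ptr=4 lookahead=id remaining=[id / id $]
Step 9: shift id. Stack=[T / id] ptr=5 lookahead=/ remaining=[/ id $]
Step 10: reduce F->id. Stack=[T / F] ptr=5 lookahead=/ remaining=[/ id $]
Step 11: reduce T->T / F. Stack=[T] ptr=5 lookahead=/ remaining=[/ id $]
Step 12: shift /. Stack=[T /] ptr=6 lookahead=id remaining=[id $]
Step 13: shift id. Stack=[T / id] ptr=7 lookahead=$ remaining=[$]
Step 14: reduce F->id. Stack=[T / F] ptr=7 lookahead=$ remaining=[$]
Step 15: reduce T->T / F. Stack=[T] ptr=7 lookahead=$ remaining=[$]
Step 16: reduce E->T. Stack=[E] ptr=7 lookahead=$ remaining=[$]
Step 17: accept. Stack=[E] ptr=7 lookahead=$ remaining=[$]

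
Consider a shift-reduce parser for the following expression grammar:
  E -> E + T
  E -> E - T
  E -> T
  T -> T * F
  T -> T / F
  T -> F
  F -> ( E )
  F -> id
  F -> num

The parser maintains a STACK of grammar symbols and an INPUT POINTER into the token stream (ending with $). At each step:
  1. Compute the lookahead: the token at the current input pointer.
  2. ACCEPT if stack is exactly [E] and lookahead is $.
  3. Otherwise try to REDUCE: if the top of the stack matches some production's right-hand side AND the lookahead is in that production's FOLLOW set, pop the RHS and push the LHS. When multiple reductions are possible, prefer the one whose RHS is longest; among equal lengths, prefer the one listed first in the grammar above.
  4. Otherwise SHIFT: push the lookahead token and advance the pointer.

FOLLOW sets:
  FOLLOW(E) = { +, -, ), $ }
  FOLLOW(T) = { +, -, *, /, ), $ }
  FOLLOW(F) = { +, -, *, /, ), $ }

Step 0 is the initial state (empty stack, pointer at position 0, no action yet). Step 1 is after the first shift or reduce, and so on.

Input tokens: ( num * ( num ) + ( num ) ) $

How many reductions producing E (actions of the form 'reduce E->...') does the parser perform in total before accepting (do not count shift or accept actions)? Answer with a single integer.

Step 1: shift (. Stack=[(] ptr=1 lookahead=num remaining=[num * ( num ) + ( num ) ) $]
Step 2: shift num. Stack=[( num] ptr=2 lookahead=* remaining=[* ( num ) + ( num ) ) $]
Step 3: reduce F->num. Stack=[( F] ptr=2 lookahead=* remaining=[* ( num ) + ( num ) ) $]
Step 4: reduce T->F. Stack=[( T] ptr=2 lookahead=* remaining=[* ( num ) + ( num ) ) $]
Step 5: shift *. Stack=[( T *] ptr=3 lookahead=( remaining=[( num ) + ( num ) ) $]
Step 6: shift (. Stack=[( T * (] ptr=4 lookahead=num remaining=[num ) + ( num ) ) $]
Step 7: shift num. Stack=[( T * ( num] ptr=5 lookahead=) remaining=[) + ( num ) ) $]
Step 8: reduce F->num. Stack=[( T * ( F] ptr=5 lookahead=) remaining=[) + ( num ) ) $]
Step 9: reduce T->F. Stack=[( T * ( T] ptr=5 lookahead=) remaining=[) + ( num ) ) $]
Step 10: reduce E->T. Stack=[( T * ( E] ptr=5 lookahead=) remaining=[) + ( num ) ) $]
Step 11: shift ). Stack=[( T * ( E )] ptr=6 lookahead=+ remaining=[+ ( num ) ) $]
Step 12: reduce F->( E ). Stack=[( T * F] ptr=6 lookahead=+ remaining=[+ ( num ) ) $]
Step 13: reduce T->T * F. Stack=[( T] ptr=6 lookahead=+ remaining=[+ ( num ) ) $]
Step 14: reduce E->T. Stack=[( E] ptr=6 lookahead=+ remaining=[+ ( num ) ) $]
Step 15: shift +. Stack=[( E +] ptr=7 lookahead=( remaining=[( num ) ) $]
Step 16: shift (. Stack=[( E + (] ptr=8 lookahead=num remaining=[num ) ) $]
Step 17: shift num. Stack=[( E + ( num] ptr=9 lookahead=) remaining=[) ) $]
Step 18: reduce F->num. Stack=[( E + ( F] ptr=9 lookahead=) remaining=[) ) $]
Step 19: reduce T->F. Stack=[( E + ( T] ptr=9 lookahead=) remaining=[) ) $]
Step 20: reduce E->T. Stack=[( E + ( E] ptr=9 lookahead=) remaining=[) ) $]
Step 21: shift ). Stack=[( E + ( E )] ptr=10 lookahead=) remaining=[) $]
Step 22: reduce F->( E ). Stack=[( E + F] ptr=10 lookahead=) remaining=[) $]
Step 23: reduce T->F. Stack=[( E + T] ptr=10 lookahead=) remaining=[) $]
Step 24: reduce E->E + T. Stack=[( E] ptr=10 lookahead=) remaining=[) $]
Step 25: shift ). Stack=[( E )] ptr=11 lookahead=$ remaining=[$]
Step 26: reduce F->( E ). Stack=[F] ptr=11 lookahead=$ remaining=[$]
Step 27: reduce T->F. Stack=[T] ptr=11 lookahead=$ remaining=[$]
Step 28: reduce E->T. Stack=[E] ptr=11 lookahead=$ remaining=[$]
Step 29: accept. Stack=[E] ptr=11 lookahead=$ remaining=[$]

Answer: 5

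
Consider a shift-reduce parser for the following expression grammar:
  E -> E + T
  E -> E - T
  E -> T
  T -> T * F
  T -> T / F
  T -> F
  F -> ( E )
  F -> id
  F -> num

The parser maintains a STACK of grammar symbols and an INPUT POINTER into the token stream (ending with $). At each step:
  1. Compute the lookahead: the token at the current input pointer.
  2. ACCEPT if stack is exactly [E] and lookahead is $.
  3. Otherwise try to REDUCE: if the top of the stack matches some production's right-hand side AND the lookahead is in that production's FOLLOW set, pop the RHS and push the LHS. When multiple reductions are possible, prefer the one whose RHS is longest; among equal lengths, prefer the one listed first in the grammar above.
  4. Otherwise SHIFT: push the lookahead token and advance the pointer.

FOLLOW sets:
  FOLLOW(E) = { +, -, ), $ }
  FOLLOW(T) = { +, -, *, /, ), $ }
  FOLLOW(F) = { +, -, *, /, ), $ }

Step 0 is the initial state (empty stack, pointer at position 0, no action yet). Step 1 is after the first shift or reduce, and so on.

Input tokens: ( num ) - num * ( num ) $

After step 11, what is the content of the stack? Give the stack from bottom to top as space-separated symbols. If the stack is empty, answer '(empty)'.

Step 1: shift (. Stack=[(] ptr=1 lookahead=num remaining=[num ) - num * ( num ) $]
Step 2: shift num. Stack=[( num] ptr=2 lookahead=) remaining=[) - num * ( num ) $]
Step 3: reduce F->num. Stack=[( F] ptr=2 lookahead=) remaining=[) - num * ( num ) $]
Step 4: reduce T->F. Stack=[( T] ptr=2 lookahead=) remaining=[) - num * ( num ) $]
Step 5: reduce E->T. Stack=[( E] ptr=2 lookahead=) remaining=[) - num * ( num ) $]
Step 6: shift ). Stack=[( E )] ptr=3 lookahead=- remaining=[- num * ( num ) $]
Step 7: reduce F->( E ). Stack=[F] ptr=3 lookahead=- remaining=[- num * ( num ) $]
Step 8: reduce T->F. Stack=[T] ptr=3 lookahead=- remaining=[- num * ( num ) $]
Step 9: reduce E->T. Stack=[E] ptr=3 lookahead=- remaining=[- num * ( num ) $]
Step 10: shift -. Stack=[E -] ptr=4 lookahead=num remaining=[num * ( num ) $]
Step 11: shift num. Stack=[E - num] ptr=5 lookahead=* remaining=[* ( num ) $]

Answer: E - num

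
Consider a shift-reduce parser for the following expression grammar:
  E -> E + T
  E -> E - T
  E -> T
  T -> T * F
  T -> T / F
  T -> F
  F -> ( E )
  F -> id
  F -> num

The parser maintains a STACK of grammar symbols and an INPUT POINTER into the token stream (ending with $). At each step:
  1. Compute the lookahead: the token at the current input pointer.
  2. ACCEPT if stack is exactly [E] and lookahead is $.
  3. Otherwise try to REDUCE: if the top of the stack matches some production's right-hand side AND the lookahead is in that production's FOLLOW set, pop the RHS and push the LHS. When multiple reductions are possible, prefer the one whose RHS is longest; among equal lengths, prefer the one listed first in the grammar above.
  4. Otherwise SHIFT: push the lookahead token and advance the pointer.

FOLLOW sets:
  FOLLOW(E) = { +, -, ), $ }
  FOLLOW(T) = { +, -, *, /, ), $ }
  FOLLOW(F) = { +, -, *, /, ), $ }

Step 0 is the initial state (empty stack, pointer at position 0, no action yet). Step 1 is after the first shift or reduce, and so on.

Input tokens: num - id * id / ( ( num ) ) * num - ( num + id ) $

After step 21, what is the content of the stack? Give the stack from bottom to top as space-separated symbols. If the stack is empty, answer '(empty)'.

Step 1: shift num. Stack=[num] ptr=1 lookahead=- remaining=[- id * id / ( ( num ) ) * num - ( num + id ) $]
Step 2: reduce F->num. Stack=[F] ptr=1 lookahead=- remaining=[- id * id / ( ( num ) ) * num - ( num + id ) $]
Step 3: reduce T->F. Stack=[T] ptr=1 lookahead=- remaining=[- id * id / ( ( num ) ) * num - ( num + id ) $]
Step 4: reduce E->T. Stack=[E] ptr=1 lookahead=- remaining=[- id * id / ( ( num ) ) * num - ( num + id ) $]
Step 5: shift -. Stack=[E -] ptr=2 lookahead=id remaining=[id * id / ( ( num ) ) * num - ( num + id ) $]
Step 6: shift id. Stack=[E - id] ptr=3 lookahead=* remaining=[* id / ( ( num ) ) * num - ( num + id ) $]
Step 7: reduce F->id. Stack=[E - F] ptr=3 lookahead=* remaining=[* id / ( ( num ) ) * num - ( num + id ) $]
Step 8: reduce T->F. Stack=[E - T] ptr=3 lookahead=* remaining=[* id / ( ( num ) ) * num - ( num + id ) $]
Step 9: shift *. Stack=[E - T *] ptr=4 lookahead=id remaining=[id / ( ( num ) ) * num - ( num + id ) $]
Step 10: shift id. Stack=[E - T * id] ptr=5 lookahead=/ remaining=[/ ( ( num ) ) * num - ( num + id ) $]
Step 11: reduce F->id. Stack=[E - T * F] ptr=5 lookahead=/ remaining=[/ ( ( num ) ) * num - ( num + id ) $]
Step 12: reduce T->T * F. Stack=[E - T] ptr=5 lookahead=/ remaining=[/ ( ( num ) ) * num - ( num + id ) $]
Step 13: shift /. Stack=[E - T /] ptr=6 lookahead=( remaining=[( ( num ) ) * num - ( num + id ) $]
Step 14: shift (. Stack=[E - T / (] ptr=7 lookahead=( remaining=[( num ) ) * num - ( num + id ) $]
Step 15: shift (. Stack=[E - T / ( (] ptr=8 lookahead=num remaining=[num ) ) * num - ( num + id ) $]
Step 16: shift num. Stack=[E - T / ( ( num] ptr=9 lookahead=) remaining=[) ) * num - ( num + id ) $]
Step 17: reduce F->num. Stack=[E - T / ( ( F] ptr=9 lookahead=) remaining=[) ) * num - ( num + id ) $]
Step 18: reduce T->F. Stack=[E - T / ( ( T] ptr=9 lookahead=) remaining=[) ) * num - ( num + id ) $]
Step 19: reduce E->T. Stack=[E - T / ( ( E] ptr=9 lookahead=) remaining=[) ) * num - ( num + id ) $]
Step 20: shift ). Stack=[E - T / ( ( E )] ptr=10 lookahead=) remaining=[) * num - ( num + id ) $]
Step 21: reduce F->( E ). Stack=[E - T / ( F] ptr=10 lookahead=) remaining=[) * num - ( num + id ) $]

Answer: E - T / ( F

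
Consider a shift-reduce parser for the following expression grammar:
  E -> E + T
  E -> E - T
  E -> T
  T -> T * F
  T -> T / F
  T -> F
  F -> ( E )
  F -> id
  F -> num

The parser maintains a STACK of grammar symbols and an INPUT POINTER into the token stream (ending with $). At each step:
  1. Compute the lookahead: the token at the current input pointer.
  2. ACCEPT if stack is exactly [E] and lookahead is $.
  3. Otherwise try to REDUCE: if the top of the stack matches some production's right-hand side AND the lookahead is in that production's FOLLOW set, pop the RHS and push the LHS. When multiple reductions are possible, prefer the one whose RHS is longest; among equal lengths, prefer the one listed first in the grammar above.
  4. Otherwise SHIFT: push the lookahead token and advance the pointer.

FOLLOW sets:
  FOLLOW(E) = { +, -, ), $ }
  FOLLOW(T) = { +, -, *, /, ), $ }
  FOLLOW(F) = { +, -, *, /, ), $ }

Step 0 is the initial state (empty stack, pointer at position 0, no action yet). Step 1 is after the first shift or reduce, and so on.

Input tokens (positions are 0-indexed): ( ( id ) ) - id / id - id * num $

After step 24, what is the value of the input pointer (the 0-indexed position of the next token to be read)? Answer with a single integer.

Answer: 10

Derivation:
Step 1: shift (. Stack=[(] ptr=1 lookahead=( remaining=[( id ) ) - id / id - id * num $]
Step 2: shift (. Stack=[( (] ptr=2 lookahead=id remaining=[id ) ) - id / id - id * num $]
Step 3: shift id. Stack=[( ( id] ptr=3 lookahead=) remaining=[) ) - id / id - id * num $]
Step 4: reduce F->id. Stack=[( ( F] ptr=3 lookahead=) remaining=[) ) - id / id - id * num $]
Step 5: reduce T->F. Stack=[( ( T] ptr=3 lookahead=) remaining=[) ) - id / id - id * num $]
Step 6: reduce E->T. Stack=[( ( E] ptr=3 lookahead=) remaining=[) ) - id / id - id * num $]
Step 7: shift ). Stack=[( ( E )] ptr=4 lookahead=) remaining=[) - id / id - id * num $]
Step 8: reduce F->( E ). Stack=[( F] ptr=4 lookahead=) remaining=[) - id / id - id * num $]
Step 9: reduce T->F. Stack=[( T] ptr=4 lookahead=) remaining=[) - id / id - id * num $]
Step 10: reduce E->T. Stack=[( E] ptr=4 lookahead=) remaining=[) - id / id - id * num $]
Step 11: shift ). Stack=[( E )] ptr=5 lookahead=- remaining=[- id / id - id * num $]
Step 12: reduce F->( E ). Stack=[F] ptr=5 lookahead=- remaining=[- id / id - id * num $]
Step 13: reduce T->F. Stack=[T] ptr=5 lookahead=- remaining=[- id / id - id * num $]
Step 14: reduce E->T. Stack=[E] ptr=5 lookahead=- remaining=[- id / id - id * num $]
Step 15: shift -. Stack=[E -] ptr=6 lookahead=id remaining=[id / id - id * num $]
Step 16: shift id. Stack=[E - id] ptr=7 lookahead=/ remaining=[/ id - id * num $]
Step 17: reduce F->id. Stack=[E - F] ptr=7 lookahead=/ remaining=[/ id - id * num $]
Step 18: reduce T->F. Stack=[E - T] ptr=7 lookahead=/ remaining=[/ id - id * num $]
Step 19: shift /. Stack=[E - T /] ptr=8 lookahead=id remaining=[id - id * num $]
Step 20: shift id. Stack=[E - T / id] ptr=9 lookahead=- remaining=[- id * num $]
Step 21: reduce F->id. Stack=[E - T / F] ptr=9 lookahead=- remaining=[- id * num $]
Step 22: reduce T->T / F. Stack=[E - T] ptr=9 lookahead=- remaining=[- id * num $]
Step 23: reduce E->E - T. Stack=[E] ptr=9 lookahead=- remaining=[- id * num $]
Step 24: shift -. Stack=[E -] ptr=10 lookahead=id remaining=[id * num $]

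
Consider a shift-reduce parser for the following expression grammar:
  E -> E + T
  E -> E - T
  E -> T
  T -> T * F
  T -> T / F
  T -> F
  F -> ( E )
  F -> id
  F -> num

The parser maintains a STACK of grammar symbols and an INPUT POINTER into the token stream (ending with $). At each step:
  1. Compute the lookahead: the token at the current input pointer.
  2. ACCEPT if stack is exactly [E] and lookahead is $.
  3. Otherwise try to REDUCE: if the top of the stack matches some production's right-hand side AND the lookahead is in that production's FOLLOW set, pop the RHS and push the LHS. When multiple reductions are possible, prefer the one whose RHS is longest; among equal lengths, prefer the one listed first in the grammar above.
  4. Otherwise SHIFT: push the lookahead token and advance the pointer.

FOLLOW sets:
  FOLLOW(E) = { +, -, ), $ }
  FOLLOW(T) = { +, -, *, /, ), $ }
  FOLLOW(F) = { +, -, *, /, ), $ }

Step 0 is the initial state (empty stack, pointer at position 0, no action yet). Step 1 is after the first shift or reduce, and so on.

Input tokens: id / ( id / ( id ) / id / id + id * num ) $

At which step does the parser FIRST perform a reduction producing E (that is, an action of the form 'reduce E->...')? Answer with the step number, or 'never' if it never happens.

Step 1: shift id. Stack=[id] ptr=1 lookahead=/ remaining=[/ ( id / ( id ) / id / id + id * num ) $]
Step 2: reduce F->id. Stack=[F] ptr=1 lookahead=/ remaining=[/ ( id / ( id ) / id / id + id * num ) $]
Step 3: reduce T->F. Stack=[T] ptr=1 lookahead=/ remaining=[/ ( id / ( id ) / id / id + id * num ) $]
Step 4: shift /. Stack=[T /] ptr=2 lookahead=( remaining=[( id / ( id ) / id / id + id * num ) $]
Step 5: shift (. Stack=[T / (] ptr=3 lookahead=id remaining=[id / ( id ) / id / id + id * num ) $]
Step 6: shift id. Stack=[T / ( id] ptr=4 lookahead=/ remaining=[/ ( id ) / id / id + id * num ) $]
Step 7: reduce F->id. Stack=[T / ( F] ptr=4 lookahead=/ remaining=[/ ( id ) / id / id + id * num ) $]
Step 8: reduce T->F. Stack=[T / ( T] ptr=4 lookahead=/ remaining=[/ ( id ) / id / id + id * num ) $]
Step 9: shift /. Stack=[T / ( T /] ptr=5 lookahead=( remaining=[( id ) / id / id + id * num ) $]
Step 10: shift (. Stack=[T / ( T / (] ptr=6 lookahead=id remaining=[id ) / id / id + id * num ) $]
Step 11: shift id. Stack=[T / ( T / ( id] ptr=7 lookahead=) remaining=[) / id / id + id * num ) $]
Step 12: reduce F->id. Stack=[T / ( T / ( F] ptr=7 lookahead=) remaining=[) / id / id + id * num ) $]
Step 13: reduce T->F. Stack=[T / ( T / ( T] ptr=7 lookahead=) remaining=[) / id / id + id * num ) $]
Step 14: reduce E->T. Stack=[T / ( T / ( E] ptr=7 lookahead=) remaining=[) / id / id + id * num ) $]

Answer: 14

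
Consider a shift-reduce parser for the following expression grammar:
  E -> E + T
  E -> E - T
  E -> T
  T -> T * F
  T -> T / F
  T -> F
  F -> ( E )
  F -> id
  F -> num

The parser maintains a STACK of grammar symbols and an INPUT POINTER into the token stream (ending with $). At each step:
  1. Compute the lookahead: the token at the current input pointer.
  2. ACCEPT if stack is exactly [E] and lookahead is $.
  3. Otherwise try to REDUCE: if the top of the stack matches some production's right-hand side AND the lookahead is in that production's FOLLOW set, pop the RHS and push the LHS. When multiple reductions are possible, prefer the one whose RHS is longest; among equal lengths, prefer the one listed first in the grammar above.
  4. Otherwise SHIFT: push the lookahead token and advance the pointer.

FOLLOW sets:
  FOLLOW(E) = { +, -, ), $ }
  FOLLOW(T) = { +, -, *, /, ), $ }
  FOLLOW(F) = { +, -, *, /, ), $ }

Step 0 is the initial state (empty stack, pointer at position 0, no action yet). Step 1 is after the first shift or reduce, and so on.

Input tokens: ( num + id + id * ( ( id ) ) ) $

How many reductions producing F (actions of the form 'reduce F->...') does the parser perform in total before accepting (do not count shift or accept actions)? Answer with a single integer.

Step 1: shift (. Stack=[(] ptr=1 lookahead=num remaining=[num + id + id * ( ( id ) ) ) $]
Step 2: shift num. Stack=[( num] ptr=2 lookahead=+ remaining=[+ id + id * ( ( id ) ) ) $]
Step 3: reduce F->num. Stack=[( F] ptr=2 lookahead=+ remaining=[+ id + id * ( ( id ) ) ) $]
Step 4: reduce T->F. Stack=[( T] ptr=2 lookahead=+ remaining=[+ id + id * ( ( id ) ) ) $]
Step 5: reduce E->T. Stack=[( E] ptr=2 lookahead=+ remaining=[+ id + id * ( ( id ) ) ) $]
Step 6: shift +. Stack=[( E +] ptr=3 lookahead=id remaining=[id + id * ( ( id ) ) ) $]
Step 7: shift id. Stack=[( E + id] ptr=4 lookahead=+ remaining=[+ id * ( ( id ) ) ) $]
Step 8: reduce F->id. Stack=[( E + F] ptr=4 lookahead=+ remaining=[+ id * ( ( id ) ) ) $]
Step 9: reduce T->F. Stack=[( E + T] ptr=4 lookahead=+ remaining=[+ id * ( ( id ) ) ) $]
Step 10: reduce E->E + T. Stack=[( E] ptr=4 lookahead=+ remaining=[+ id * ( ( id ) ) ) $]
Step 11: shift +. Stack=[( E +] ptr=5 lookahead=id remaining=[id * ( ( id ) ) ) $]
Step 12: shift id. Stack=[( E + id] ptr=6 lookahead=* remaining=[* ( ( id ) ) ) $]
Step 13: reduce F->id. Stack=[( E + F] ptr=6 lookahead=* remaining=[* ( ( id ) ) ) $]
Step 14: reduce T->F. Stack=[( E + T] ptr=6 lookahead=* remaining=[* ( ( id ) ) ) $]
Step 15: shift *. Stack=[( E + T *] ptr=7 lookahead=( remaining=[( ( id ) ) ) $]
Step 16: shift (. Stack=[( E + T * (] ptr=8 lookahead=( remaining=[( id ) ) ) $]
Step 17: shift (. Stack=[( E + T * ( (] ptr=9 lookahead=id remaining=[id ) ) ) $]
Step 18: shift id. Stack=[( E + T * ( ( id] ptr=10 lookahead=) remaining=[) ) ) $]
Step 19: reduce F->id. Stack=[( E + T * ( ( F] ptr=10 lookahead=) remaining=[) ) ) $]
Step 20: reduce T->F. Stack=[( E + T * ( ( T] ptr=10 lookahead=) remaining=[) ) ) $]
Step 21: reduce E->T. Stack=[( E + T * ( ( E] ptr=10 lookahead=) remaining=[) ) ) $]
Step 22: shift ). Stack=[( E + T * ( ( E )] ptr=11 lookahead=) remaining=[) ) $]
Step 23: reduce F->( E ). Stack=[( E + T * ( F] ptr=11 lookahead=) remaining=[) ) $]
Step 24: reduce T->F. Stack=[( E + T * ( T] ptr=11 lookahead=) remaining=[) ) $]
Step 25: reduce E->T. Stack=[( E + T * ( E] ptr=11 lookahead=) remaining=[) ) $]
Step 26: shift ). Stack=[( E + T * ( E )] ptr=12 lookahead=) remaining=[) $]
Step 27: reduce F->( E ). Stack=[( E + T * F] ptr=12 lookahead=) remaining=[) $]
Step 28: reduce T->T * F. Stack=[( E + T] ptr=12 lookahead=) remaining=[) $]
Step 29: reduce E->E + T. Stack=[( E] ptr=12 lookahead=) remaining=[) $]
Step 30: shift ). Stack=[( E )] ptr=13 lookahead=$ remaining=[$]
Step 31: reduce F->( E ). Stack=[F] ptr=13 lookahead=$ remaining=[$]
Step 32: reduce T->F. Stack=[T] ptr=13 lookahead=$ remaining=[$]
Step 33: reduce E->T. Stack=[E] ptr=13 lookahead=$ remaining=[$]
Step 34: accept. Stack=[E] ptr=13 lookahead=$ remaining=[$]

Answer: 7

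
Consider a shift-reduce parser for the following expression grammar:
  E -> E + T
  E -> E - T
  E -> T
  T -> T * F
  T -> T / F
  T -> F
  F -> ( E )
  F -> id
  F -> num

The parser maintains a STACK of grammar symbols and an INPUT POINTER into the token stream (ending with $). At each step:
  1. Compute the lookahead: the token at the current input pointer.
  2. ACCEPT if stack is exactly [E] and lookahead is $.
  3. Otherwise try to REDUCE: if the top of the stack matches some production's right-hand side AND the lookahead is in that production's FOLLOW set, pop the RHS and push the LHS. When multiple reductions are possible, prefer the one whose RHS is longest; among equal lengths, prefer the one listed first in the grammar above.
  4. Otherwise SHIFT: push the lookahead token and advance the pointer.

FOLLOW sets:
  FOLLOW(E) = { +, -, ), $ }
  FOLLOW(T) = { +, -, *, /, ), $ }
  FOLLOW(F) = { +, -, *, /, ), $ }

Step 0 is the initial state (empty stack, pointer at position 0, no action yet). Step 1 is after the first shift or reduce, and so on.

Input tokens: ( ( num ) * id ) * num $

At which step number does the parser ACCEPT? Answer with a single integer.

Answer: 23

Derivation:
Step 1: shift (. Stack=[(] ptr=1 lookahead=( remaining=[( num ) * id ) * num $]
Step 2: shift (. Stack=[( (] ptr=2 lookahead=num remaining=[num ) * id ) * num $]
Step 3: shift num. Stack=[( ( num] ptr=3 lookahead=) remaining=[) * id ) * num $]
Step 4: reduce F->num. Stack=[( ( F] ptr=3 lookahead=) remaining=[) * id ) * num $]
Step 5: reduce T->F. Stack=[( ( T] ptr=3 lookahead=) remaining=[) * id ) * num $]
Step 6: reduce E->T. Stack=[( ( E] ptr=3 lookahead=) remaining=[) * id ) * num $]
Step 7: shift ). Stack=[( ( E )] ptr=4 lookahead=* remaining=[* id ) * num $]
Step 8: reduce F->( E ). Stack=[( F] ptr=4 lookahead=* remaining=[* id ) * num $]
Step 9: reduce T->F. Stack=[( T] ptr=4 lookahead=* remaining=[* id ) * num $]
Step 10: shift *. Stack=[( T *] ptr=5 lookahead=id remaining=[id ) * num $]
Step 11: shift id. Stack=[( T * id] ptr=6 lookahead=) remaining=[) * num $]
Step 12: reduce F->id. Stack=[( T * F] ptr=6 lookahead=) remaining=[) * num $]
Step 13: reduce T->T * F. Stack=[( T] ptr=6 lookahead=) remaining=[) * num $]
Step 14: reduce E->T. Stack=[( E] ptr=6 lookahead=) remaining=[) * num $]
Step 15: shift ). Stack=[( E )] ptr=7 lookahead=* remaining=[* num $]
Step 16: reduce F->( E ). Stack=[F] ptr=7 lookahead=* remaining=[* num $]
Step 17: reduce T->F. Stack=[T] ptr=7 lookahead=* remaining=[* num $]
Step 18: shift *. Stack=[T *] ptr=8 lookahead=num remaining=[num $]
Step 19: shift num. Stack=[T * num] ptr=9 lookahead=$ remaining=[$]
Step 20: reduce F->num. Stack=[T * F] ptr=9 lookahead=$ remaining=[$]
Step 21: reduce T->T * F. Stack=[T] ptr=9 lookahead=$ remaining=[$]
Step 22: reduce E->T. Stack=[E] ptr=9 lookahead=$ remaining=[$]
Step 23: accept. Stack=[E] ptr=9 lookahead=$ remaining=[$]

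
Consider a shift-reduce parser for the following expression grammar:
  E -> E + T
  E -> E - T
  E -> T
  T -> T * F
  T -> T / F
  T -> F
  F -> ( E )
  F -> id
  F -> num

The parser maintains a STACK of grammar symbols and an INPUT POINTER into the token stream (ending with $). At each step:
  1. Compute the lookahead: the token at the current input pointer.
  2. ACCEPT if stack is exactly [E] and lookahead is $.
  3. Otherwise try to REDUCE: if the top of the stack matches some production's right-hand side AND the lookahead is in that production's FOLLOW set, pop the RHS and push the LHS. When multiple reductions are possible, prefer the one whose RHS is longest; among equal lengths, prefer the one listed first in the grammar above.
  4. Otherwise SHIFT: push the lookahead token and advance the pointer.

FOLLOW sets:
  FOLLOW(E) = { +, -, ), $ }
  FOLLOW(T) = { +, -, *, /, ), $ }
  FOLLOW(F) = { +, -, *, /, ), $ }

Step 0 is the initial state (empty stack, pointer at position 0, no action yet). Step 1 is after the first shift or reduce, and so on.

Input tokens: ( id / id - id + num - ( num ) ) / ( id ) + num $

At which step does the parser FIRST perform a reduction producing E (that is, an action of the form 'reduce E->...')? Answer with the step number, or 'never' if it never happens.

Answer: 9

Derivation:
Step 1: shift (. Stack=[(] ptr=1 lookahead=id remaining=[id / id - id + num - ( num ) ) / ( id ) + num $]
Step 2: shift id. Stack=[( id] ptr=2 lookahead=/ remaining=[/ id - id + num - ( num ) ) / ( id ) + num $]
Step 3: reduce F->id. Stack=[( F] ptr=2 lookahead=/ remaining=[/ id - id + num - ( num ) ) / ( id ) + num $]
Step 4: reduce T->F. Stack=[( T] ptr=2 lookahead=/ remaining=[/ id - id + num - ( num ) ) / ( id ) + num $]
Step 5: shift /. Stack=[( T /] ptr=3 lookahead=id remaining=[id - id + num - ( num ) ) / ( id ) + num $]
Step 6: shift id. Stack=[( T / id] ptr=4 lookahead=- remaining=[- id + num - ( num ) ) / ( id ) + num $]
Step 7: reduce F->id. Stack=[( T / F] ptr=4 lookahead=- remaining=[- id + num - ( num ) ) / ( id ) + num $]
Step 8: reduce T->T / F. Stack=[( T] ptr=4 lookahead=- remaining=[- id + num - ( num ) ) / ( id ) + num $]
Step 9: reduce E->T. Stack=[( E] ptr=4 lookahead=- remaining=[- id + num - ( num ) ) / ( id ) + num $]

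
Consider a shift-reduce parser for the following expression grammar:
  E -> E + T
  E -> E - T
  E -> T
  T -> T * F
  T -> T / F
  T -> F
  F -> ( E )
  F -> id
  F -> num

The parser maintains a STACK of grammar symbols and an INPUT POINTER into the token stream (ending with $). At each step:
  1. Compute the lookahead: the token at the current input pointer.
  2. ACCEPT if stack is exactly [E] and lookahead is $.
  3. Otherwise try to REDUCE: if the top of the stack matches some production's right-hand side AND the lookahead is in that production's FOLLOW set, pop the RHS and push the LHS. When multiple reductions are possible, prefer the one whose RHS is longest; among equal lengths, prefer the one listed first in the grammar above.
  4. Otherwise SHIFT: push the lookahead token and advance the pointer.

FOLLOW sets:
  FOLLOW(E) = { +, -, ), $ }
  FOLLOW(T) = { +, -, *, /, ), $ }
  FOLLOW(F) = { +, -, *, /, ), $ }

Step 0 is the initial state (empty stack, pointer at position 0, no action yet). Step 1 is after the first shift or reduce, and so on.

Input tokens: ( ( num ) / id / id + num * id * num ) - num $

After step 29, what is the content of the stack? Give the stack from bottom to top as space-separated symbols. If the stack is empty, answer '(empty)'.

Answer: ( E + T * F

Derivation:
Step 1: shift (. Stack=[(] ptr=1 lookahead=( remaining=[( num ) / id / id + num * id * num ) - num $]
Step 2: shift (. Stack=[( (] ptr=2 lookahead=num remaining=[num ) / id / id + num * id * num ) - num $]
Step 3: shift num. Stack=[( ( num] ptr=3 lookahead=) remaining=[) / id / id + num * id * num ) - num $]
Step 4: reduce F->num. Stack=[( ( F] ptr=3 lookahead=) remaining=[) / id / id + num * id * num ) - num $]
Step 5: reduce T->F. Stack=[( ( T] ptr=3 lookahead=) remaining=[) / id / id + num * id * num ) - num $]
Step 6: reduce E->T. Stack=[( ( E] ptr=3 lookahead=) remaining=[) / id / id + num * id * num ) - num $]
Step 7: shift ). Stack=[( ( E )] ptr=4 lookahead=/ remaining=[/ id / id + num * id * num ) - num $]
Step 8: reduce F->( E ). Stack=[( F] ptr=4 lookahead=/ remaining=[/ id / id + num * id * num ) - num $]
Step 9: reduce T->F. Stack=[( T] ptr=4 lookahead=/ remaining=[/ id / id + num * id * num ) - num $]
Step 10: shift /. Stack=[( T /] ptr=5 lookahead=id remaining=[id / id + num * id * num ) - num $]
Step 11: shift id. Stack=[( T / id] ptr=6 lookahead=/ remaining=[/ id + num * id * num ) - num $]
Step 12: reduce F->id. Stack=[( T / F] ptr=6 lookahead=/ remaining=[/ id + num * id * num ) - num $]
Step 13: reduce T->T / F. Stack=[( T] ptr=6 lookahead=/ remaining=[/ id + num * id * num ) - num $]
Step 14: shift /. Stack=[( T /] ptr=7 lookahead=id remaining=[id + num * id * num ) - num $]
Step 15: shift id. Stack=[( T / id] ptr=8 lookahead=+ remaining=[+ num * id * num ) - num $]
Step 16: reduce F->id. Stack=[( T / F] ptr=8 lookahead=+ remaining=[+ num * id * num ) - num $]
Step 17: reduce T->T / F. Stack=[( T] ptr=8 lookahead=+ remaining=[+ num * id * num ) - num $]
Step 18: reduce E->T. Stack=[( E] ptr=8 lookahead=+ remaining=[+ num * id * num ) - num $]
Step 19: shift +. Stack=[( E +] ptr=9 lookahead=num remaining=[num * id * num ) - num $]
Step 20: shift num. Stack=[( E + num] ptr=10 lookahead=* remaining=[* id * num ) - num $]
Step 21: reduce F->num. Stack=[( E + F] ptr=10 lookahead=* remaining=[* id * num ) - num $]
Step 22: reduce T->F. Stack=[( E + T] ptr=10 lookahead=* remaining=[* id * num ) - num $]
Step 23: shift *. Stack=[( E + T *] ptr=11 lookahead=id remaining=[id * num ) - num $]
Step 24: shift id. Stack=[( E + T * id] ptr=12 lookahead=* remaining=[* num ) - num $]
Step 25: reduce F->id. Stack=[( E + T * F] ptr=12 lookahead=* remaining=[* num ) - num $]
Step 26: reduce T->T * F. Stack=[( E + T] ptr=12 lookahead=* remaining=[* num ) - num $]
Step 27: shift *. Stack=[( E + T *] ptr=13 lookahead=num remaining=[num ) - num $]
Step 28: shift num. Stack=[( E + T * num] ptr=14 lookahead=) remaining=[) - num $]
Step 29: reduce F->num. Stack=[( E + T * F] ptr=14 lookahead=) remaining=[) - num $]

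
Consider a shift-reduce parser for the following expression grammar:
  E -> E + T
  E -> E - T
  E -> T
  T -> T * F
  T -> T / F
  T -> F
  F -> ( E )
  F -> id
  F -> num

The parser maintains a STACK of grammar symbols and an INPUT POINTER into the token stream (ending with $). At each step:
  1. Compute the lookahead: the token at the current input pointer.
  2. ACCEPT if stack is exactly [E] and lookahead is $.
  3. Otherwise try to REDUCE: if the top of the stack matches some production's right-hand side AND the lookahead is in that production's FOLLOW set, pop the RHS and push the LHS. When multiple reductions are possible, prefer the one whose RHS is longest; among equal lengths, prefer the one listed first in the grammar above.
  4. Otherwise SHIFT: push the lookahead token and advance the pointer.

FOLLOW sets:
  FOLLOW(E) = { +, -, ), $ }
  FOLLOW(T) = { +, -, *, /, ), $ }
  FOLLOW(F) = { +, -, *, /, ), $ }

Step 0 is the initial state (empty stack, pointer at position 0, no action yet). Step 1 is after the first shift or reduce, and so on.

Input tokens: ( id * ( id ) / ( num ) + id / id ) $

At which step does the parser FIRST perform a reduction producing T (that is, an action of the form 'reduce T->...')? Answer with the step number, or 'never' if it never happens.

Step 1: shift (. Stack=[(] ptr=1 lookahead=id remaining=[id * ( id ) / ( num ) + id / id ) $]
Step 2: shift id. Stack=[( id] ptr=2 lookahead=* remaining=[* ( id ) / ( num ) + id / id ) $]
Step 3: reduce F->id. Stack=[( F] ptr=2 lookahead=* remaining=[* ( id ) / ( num ) + id / id ) $]
Step 4: reduce T->F. Stack=[( T] ptr=2 lookahead=* remaining=[* ( id ) / ( num ) + id / id ) $]

Answer: 4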